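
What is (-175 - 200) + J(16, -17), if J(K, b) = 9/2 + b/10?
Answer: -1861/5 ≈ -372.20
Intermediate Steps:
J(K, b) = 9/2 + b/10 (J(K, b) = 9*(1/2) + b*(1/10) = 9/2 + b/10)
(-175 - 200) + J(16, -17) = (-175 - 200) + (9/2 + (1/10)*(-17)) = -375 + (9/2 - 17/10) = -375 + 14/5 = -1861/5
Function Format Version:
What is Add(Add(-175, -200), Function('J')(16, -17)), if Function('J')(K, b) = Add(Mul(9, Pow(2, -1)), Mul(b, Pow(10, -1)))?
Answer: Rational(-1861, 5) ≈ -372.20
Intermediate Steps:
Function('J')(K, b) = Add(Rational(9, 2), Mul(Rational(1, 10), b)) (Function('J')(K, b) = Add(Mul(9, Rational(1, 2)), Mul(b, Rational(1, 10))) = Add(Rational(9, 2), Mul(Rational(1, 10), b)))
Add(Add(-175, -200), Function('J')(16, -17)) = Add(Add(-175, -200), Add(Rational(9, 2), Mul(Rational(1, 10), -17))) = Add(-375, Add(Rational(9, 2), Rational(-17, 10))) = Add(-375, Rational(14, 5)) = Rational(-1861, 5)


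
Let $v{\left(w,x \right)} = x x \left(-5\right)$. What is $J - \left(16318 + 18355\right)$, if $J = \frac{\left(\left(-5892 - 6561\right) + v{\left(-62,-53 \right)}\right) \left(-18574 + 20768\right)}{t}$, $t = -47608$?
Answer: $- \frac{398143893}{11902} \approx -33452.0$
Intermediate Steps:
$v{\left(w,x \right)} = - 5 x^{2}$ ($v{\left(w,x \right)} = x^{2} \left(-5\right) = - 5 x^{2}$)
$J = \frac{14534153}{11902}$ ($J = \frac{\left(\left(-5892 - 6561\right) - 5 \left(-53\right)^{2}\right) \left(-18574 + 20768\right)}{-47608} = \left(-12453 - 14045\right) 2194 \left(- \frac{1}{47608}\right) = \left(-26498\right) 2194 \left(- \frac{1}{47608}\right) = \left(-58136612\right) \left(- \frac{1}{47608}\right) = \frac{14534153}{11902} \approx 1221.2$)
$J - \left(16318 + 18355\right) = \frac{14534153}{11902} - \left(16318 + 18355\right) = \frac{14534153}{11902} - 34673 = - \frac{398143893}{11902}$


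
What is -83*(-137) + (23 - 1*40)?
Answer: 11354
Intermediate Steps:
-83*(-137) + (23 - 1*40) = 11371 + (23 - 40) = 11371 - 17 = 11354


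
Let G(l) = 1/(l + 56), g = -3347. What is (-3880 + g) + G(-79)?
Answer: -166222/23 ≈ -7227.0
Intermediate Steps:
G(l) = 1/(56 + l)
(-3880 + g) + G(-79) = (-3880 - 3347) + 1/(56 - 79) = -7227 + 1/(-23) = -7227 - 1/23 = -166222/23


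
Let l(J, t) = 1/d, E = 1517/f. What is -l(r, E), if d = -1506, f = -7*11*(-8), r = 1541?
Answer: 1/1506 ≈ 0.00066401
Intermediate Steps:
f = 616 (f = -77*(-8) = 616)
E = 1517/616 ≈ 2.4627
l(J, t) = -1/1506 (l(J, t) = 1/(-1506) = -1/1506)
-l(r, E) = -1*(-1/1506) = 1/1506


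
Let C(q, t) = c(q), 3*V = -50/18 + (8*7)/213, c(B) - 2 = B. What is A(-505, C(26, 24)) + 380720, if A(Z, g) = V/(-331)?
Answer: 241577121047/634527 ≈ 3.8072e+5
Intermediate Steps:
c(B) = 2 + B
V = -1607/1917 (V = (-50/18 + (8*7)/213)/3 = (-50*1/18 + 56*(1/213))/3 = (-25/9 + 56/213)/3 = (⅓)*(-1607/639) = -1607/1917 ≈ -0.83829)
C(q, t) = 2 + q
A(Z, g) = 1607/634527 (A(Z, g) = -1607/1917/(-331) = -1607/1917*(-1/331) = 1607/634527)
A(-505, C(26, 24)) + 380720 = 1607/634527 + 380720 = 241577121047/634527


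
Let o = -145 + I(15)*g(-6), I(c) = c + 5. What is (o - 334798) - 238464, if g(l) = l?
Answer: -573527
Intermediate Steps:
I(c) = 5 + c
o = -265 (o = -145 + (5 + 15)*(-6) = -145 + 20*(-6) = -145 - 120 = -265)
(o - 334798) - 238464 = (-265 - 334798) - 238464 = -335063 - 238464 = -573527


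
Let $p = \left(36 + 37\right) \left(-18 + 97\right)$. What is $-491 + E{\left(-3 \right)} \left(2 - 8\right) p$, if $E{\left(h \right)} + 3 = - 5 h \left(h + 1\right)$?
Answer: $1141375$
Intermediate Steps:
$E{\left(h \right)} = -3 - 5 h \left(1 + h\right)$ ($E{\left(h \right)} = -3 + - 5 h \left(h + 1\right) = -3 + - 5 h \left(1 + h\right) = -3 - 5 h \left(1 + h\right)$)
$p = 5767$ ($p = 73 \cdot 79 = 5767$)
$-491 + E{\left(-3 \right)} \left(2 - 8\right) p = -491 + \left(-3 - -15 - 5 \left(-3\right)^{2}\right) \left(2 - 8\right) 5767 = -491 + \left(-3 + 15 - 45\right) \left(-6\right) 5767 = -491 + \left(-33\right) \left(-6\right) 5767 = -491 + 198 \cdot 5767 = -491 + 1141866 = 1141375$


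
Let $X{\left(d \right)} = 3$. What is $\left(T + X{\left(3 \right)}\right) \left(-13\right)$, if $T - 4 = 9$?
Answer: $-208$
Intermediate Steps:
$T = 13$ ($T = 4 + 9 = 13$)
$\left(T + X{\left(3 \right)}\right) \left(-13\right) = \left(13 + 3\right) \left(-13\right) = 16 \left(-13\right) = -208$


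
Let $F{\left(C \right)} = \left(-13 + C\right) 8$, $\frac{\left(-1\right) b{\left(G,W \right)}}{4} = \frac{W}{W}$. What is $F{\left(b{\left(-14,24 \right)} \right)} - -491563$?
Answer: $491427$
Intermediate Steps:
$b{\left(G,W \right)} = -4$ ($b{\left(G,W \right)} = - 4 \frac{W}{W} = \left(-4\right) 1 = -4$)
$F{\left(C \right)} = -104 + 8 C$
$F{\left(b{\left(-14,24 \right)} \right)} - -491563 = \left(-104 + 8 \left(-4\right)\right) - -491563 = \left(-104 - 32\right) + 491563 = -136 + 491563 = 491427$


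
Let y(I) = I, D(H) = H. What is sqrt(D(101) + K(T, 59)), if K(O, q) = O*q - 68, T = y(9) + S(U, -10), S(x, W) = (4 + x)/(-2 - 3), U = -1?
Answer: sqrt(13215)/5 ≈ 22.991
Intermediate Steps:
S(x, W) = -4/5 - x/5 (S(x, W) = (4 + x)/(-5) = (4 + x)*(-1/5) = -4/5 - x/5)
T = 42/5 (T = 9 + (-4/5 - 1/5*(-1)) = 9 + (-4/5 + 1/5) = 9 - 3/5 = 42/5 ≈ 8.4000)
K(O, q) = -68 + O*q
sqrt(D(101) + K(T, 59)) = sqrt(101 + (-68 + (42/5)*59)) = sqrt(101 + (-68 + 2478/5)) = sqrt(101 + 2138/5) = sqrt(2643/5) = sqrt(13215)/5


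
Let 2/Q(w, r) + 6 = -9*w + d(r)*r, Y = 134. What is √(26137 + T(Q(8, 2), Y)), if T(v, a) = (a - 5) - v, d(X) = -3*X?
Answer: √5909855/15 ≈ 162.07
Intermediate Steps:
Q(w, r) = 2/(-6 - 9*w - 3*r²) (Q(w, r) = 2/(-6 + (-9*w + (-3*r)*r)) = 2/(-6 + (-9*w - 3*r²)) = 2/(-6 - 9*w - 3*r²))
T(v, a) = -5 + a - v (T(v, a) = (-5 + a) - v = -5 + a - v)
√(26137 + T(Q(8, 2), Y)) = √(26137 + (-5 + 134 - (-2)/(6 + 3*2² + 9*8))) = √(26137 + (-5 + 134 - (-2)/(6 + 3*4 + 72))) = √(26137 + (-5 + 134 - (-2)/(6 + 12 + 72))) = √(26137 + (-5 + 134 - (-2)/90)) = √(26137 + (-5 + 134 - 1*(-1/45))) = √(26137 + (-5 + 134 + 1/45)) = √(26137 + 5806/45) = √(1181971/45) = √5909855/15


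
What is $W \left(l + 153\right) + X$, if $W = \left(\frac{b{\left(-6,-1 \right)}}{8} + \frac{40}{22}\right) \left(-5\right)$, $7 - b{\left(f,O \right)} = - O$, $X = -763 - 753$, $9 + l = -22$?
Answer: $- \frac{67817}{22} \approx -3082.6$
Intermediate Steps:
$l = -31$ ($l = -9 - 22 = -31$)
$X = -1516$
$b{\left(f,O \right)} = 7 + O$ ($b{\left(f,O \right)} = 7 - - O = 7 + O$)
$W = - \frac{565}{44}$ ($W = \left(\frac{7 - 1}{8} + \frac{40}{22}\right) \left(-5\right) = \left(6 \cdot \frac{1}{8} + 40 \cdot \frac{1}{22}\right) \left(-5\right) = \left(\frac{3}{4} + \frac{20}{11}\right) \left(-5\right) = \frac{113}{44} \left(-5\right) = - \frac{565}{44} \approx -12.841$)
$W \left(l + 153\right) + X = - \frac{565 \left(-31 + 153\right)}{44} - 1516 = \left(- \frac{565}{44}\right) 122 - 1516 = - \frac{34465}{22} - 1516 = - \frac{67817}{22}$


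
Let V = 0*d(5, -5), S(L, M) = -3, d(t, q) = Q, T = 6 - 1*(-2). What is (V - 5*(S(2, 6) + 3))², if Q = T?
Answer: 0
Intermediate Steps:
T = 8 (T = 6 + 2 = 8)
Q = 8
d(t, q) = 8
V = 0 (V = 0*8 = 0)
(V - 5*(S(2, 6) + 3))² = (0 - 5*(-3 + 3))² = (0 - 5*0)² = (0 + 0)² = 0² = 0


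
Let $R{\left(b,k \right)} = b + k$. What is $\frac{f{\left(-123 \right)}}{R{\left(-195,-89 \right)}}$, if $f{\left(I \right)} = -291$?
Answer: $\frac{291}{284} \approx 1.0246$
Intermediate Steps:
$\frac{f{\left(-123 \right)}}{R{\left(-195,-89 \right)}} = - \frac{291}{-195 - 89} = - \frac{291}{-284} = \left(-291\right) \left(- \frac{1}{284}\right) = \frac{291}{284}$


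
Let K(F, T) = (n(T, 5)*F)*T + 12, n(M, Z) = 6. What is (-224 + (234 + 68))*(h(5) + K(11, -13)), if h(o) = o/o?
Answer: -65910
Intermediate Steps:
h(o) = 1
K(F, T) = 12 + 6*F*T (K(F, T) = (6*F)*T + 12 = 6*F*T + 12 = 12 + 6*F*T)
(-224 + (234 + 68))*(h(5) + K(11, -13)) = (-224 + (234 + 68))*(1 + (12 + 6*11*(-13))) = (-224 + 302)*(1 + (12 - 858)) = 78*(1 - 846) = 78*(-845) = -65910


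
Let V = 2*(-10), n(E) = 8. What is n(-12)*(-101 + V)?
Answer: -968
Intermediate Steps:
V = -20
n(-12)*(-101 + V) = 8*(-101 - 20) = 8*(-121) = -968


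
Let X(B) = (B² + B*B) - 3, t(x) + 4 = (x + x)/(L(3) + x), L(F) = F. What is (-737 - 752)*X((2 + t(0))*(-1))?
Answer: -7445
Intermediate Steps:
t(x) = -4 + 2*x/(3 + x) (t(x) = -4 + (x + x)/(3 + x) = -4 + (2*x)/(3 + x) = -4 + 2*x/(3 + x))
X(B) = -3 + 2*B² (X(B) = (B² + B²) - 3 = 2*B² - 3 = -3 + 2*B²)
(-737 - 752)*X((2 + t(0))*(-1)) = (-737 - 752)*(-3 + 2*((2 + 2*(-6 - 1*0)/(3 + 0))*(-1))²) = -1489*(-3 + 2*((2 + 2*(-6 + 0)/3)*(-1))²) = -1489*(-3 + 2*((2 + 2*(⅓)*(-6))*(-1))²) = -1489*(-3 + 2*((2 - 4)*(-1))²) = -1489*(-3 + 2*(-2*(-1))²) = -1489*(-3 + 2*2²) = -1489*(-3 + 2*4) = -1489*(-3 + 8) = -1489*5 = -7445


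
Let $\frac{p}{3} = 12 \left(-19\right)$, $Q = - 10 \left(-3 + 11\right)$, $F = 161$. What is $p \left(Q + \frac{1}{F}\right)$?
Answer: $\frac{8809236}{161} \approx 54716.0$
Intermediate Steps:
$Q = -80$ ($Q = \left(-10\right) 8 = -80$)
$p = -684$ ($p = 3 \cdot 12 \left(-19\right) = 3 \left(-228\right) = -684$)
$p \left(Q + \frac{1}{F}\right) = - 684 \left(-80 + \frac{1}{161}\right) = \left(-684\right) \left(- \frac{12879}{161}\right) = \frac{8809236}{161}$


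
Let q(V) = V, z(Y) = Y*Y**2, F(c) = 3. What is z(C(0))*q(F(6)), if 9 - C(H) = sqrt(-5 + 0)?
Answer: 1782 - 714*I*sqrt(5) ≈ 1782.0 - 1596.6*I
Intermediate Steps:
C(H) = 9 - I*sqrt(5) (C(H) = 9 - sqrt(-5 + 0) = 9 - sqrt(-5) = 9 - I*sqrt(5))
z(Y) = Y**3
z(C(0))*q(F(6)) = (9 - I*sqrt(5))**3*3 = 3*(9 - I*sqrt(5))**3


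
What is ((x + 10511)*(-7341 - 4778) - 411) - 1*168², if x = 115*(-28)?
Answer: -88388264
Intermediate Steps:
x = -3220
((x + 10511)*(-7341 - 4778) - 411) - 1*168² = ((-3220 + 10511)*(-7341 - 4778) - 411) - 1*168² = (7291*(-12119) - 411) - 1*28224 = (-88359629 - 411) - 28224 = -88360040 - 28224 = -88388264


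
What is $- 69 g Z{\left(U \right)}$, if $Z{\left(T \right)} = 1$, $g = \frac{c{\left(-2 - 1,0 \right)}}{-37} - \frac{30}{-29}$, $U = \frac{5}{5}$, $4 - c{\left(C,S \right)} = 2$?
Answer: $- \frac{72588}{1073} \approx -67.65$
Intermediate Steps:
$c{\left(C,S \right)} = 2$ ($c{\left(C,S \right)} = 4 - 2 = 2$)
$U = 1$ ($U = 5 \cdot \frac{1}{5} = 1$)
$g = \frac{1052}{1073}$ ($g = \frac{2}{-37} - \frac{30}{-29} = 2 \left(- \frac{1}{37}\right) - - \frac{30}{29} = - \frac{2}{37} + \frac{30}{29} = \frac{1052}{1073} \approx 0.98043$)
$- 69 g Z{\left(U \right)} = \left(-69\right) \frac{1052}{1073} \cdot 1 = \left(- \frac{72588}{1073}\right) 1 = - \frac{72588}{1073}$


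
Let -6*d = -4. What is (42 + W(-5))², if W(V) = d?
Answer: 16384/9 ≈ 1820.4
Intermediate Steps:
d = ⅔ (d = -⅙*(-4) = ⅔ ≈ 0.66667)
W(V) = ⅔
(42 + W(-5))² = (42 + ⅔)² = (128/3)² = 16384/9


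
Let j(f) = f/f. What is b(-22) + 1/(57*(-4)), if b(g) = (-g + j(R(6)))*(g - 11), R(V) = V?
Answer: -173053/228 ≈ -759.00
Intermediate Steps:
j(f) = 1
b(g) = (1 - g)*(-11 + g) (b(g) = (-g + 1)*(g - 11) = (1 - g)*(-11 + g))
b(-22) + 1/(57*(-4)) = (-11 - 1*(-22)² + 12*(-22)) + 1/(57*(-4)) = (-11 - 1*484 - 264) + 1/(-228) = (-11 - 484 - 264) - 1/228 = -759 - 1/228 = -173053/228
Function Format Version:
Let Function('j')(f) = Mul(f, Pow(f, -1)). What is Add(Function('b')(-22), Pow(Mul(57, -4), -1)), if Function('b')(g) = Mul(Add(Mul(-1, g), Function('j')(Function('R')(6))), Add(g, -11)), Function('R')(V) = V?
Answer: Rational(-173053, 228) ≈ -759.00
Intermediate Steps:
Function('j')(f) = 1
Function('b')(g) = Mul(Add(1, Mul(-1, g)), Add(-11, g)) (Function('b')(g) = Mul(Add(Mul(-1, g), 1), Add(g, -11)) = Mul(Add(1, Mul(-1, g)), Add(-11, g)))
Add(Function('b')(-22), Pow(Mul(57, -4), -1)) = Add(Add(-11, Mul(-1, Pow(-22, 2)), Mul(12, -22)), Pow(Mul(57, -4), -1)) = Add(Add(-11, Mul(-1, 484), -264), Pow(-228, -1)) = Add(Add(-11, -484, -264), Rational(-1, 228)) = Add(-759, Rational(-1, 228)) = Rational(-173053, 228)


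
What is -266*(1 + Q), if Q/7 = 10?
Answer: -18886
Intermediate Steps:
Q = 70 (Q = 7*10 = 70)
-266*(1 + Q) = -266*(1 + 70) = -18886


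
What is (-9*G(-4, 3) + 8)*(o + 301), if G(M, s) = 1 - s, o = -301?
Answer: 0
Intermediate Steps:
(-9*G(-4, 3) + 8)*(o + 301) = (-9*(1 - 1*3) + 8)*(-301 + 301) = (-9*(1 - 3) + 8)*0 = (-9*(-2) + 8)*0 = (18 + 8)*0 = 26*0 = 0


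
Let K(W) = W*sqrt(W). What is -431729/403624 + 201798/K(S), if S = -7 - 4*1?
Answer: -431729/403624 + 201798*I*sqrt(11)/121 ≈ -1.0696 + 5531.3*I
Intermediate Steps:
S = -11 (S = -7 - 4 = -11)
K(W) = W**(3/2)
-431729/403624 + 201798/K(S) = -431729/403624 + 201798/((-11)**(3/2)) = -431729*1/403624 + 201798/((-11*I*sqrt(11))) = -431729/403624 + 201798*(I*sqrt(11)/121) = -431729/403624 + 201798*I*sqrt(11)/121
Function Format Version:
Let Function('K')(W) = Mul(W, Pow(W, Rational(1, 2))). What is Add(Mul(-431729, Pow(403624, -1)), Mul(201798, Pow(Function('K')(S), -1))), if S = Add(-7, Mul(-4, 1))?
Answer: Add(Rational(-431729, 403624), Mul(Rational(201798, 121), I, Pow(11, Rational(1, 2)))) ≈ Add(-1.0696, Mul(5531.3, I))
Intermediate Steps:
S = -11 (S = Add(-7, -4) = -11)
Function('K')(W) = Pow(W, Rational(3, 2))
Add(Mul(-431729, Pow(403624, -1)), Mul(201798, Pow(Function('K')(S), -1))) = Add(Mul(-431729, Pow(403624, -1)), Mul(201798, Pow(Pow(-11, Rational(3, 2)), -1))) = Add(Mul(-431729, Rational(1, 403624)), Mul(201798, Pow(Mul(-11, I, Pow(11, Rational(1, 2))), -1))) = Add(Rational(-431729, 403624), Mul(201798, Mul(Rational(1, 121), I, Pow(11, Rational(1, 2))))) = Add(Rational(-431729, 403624), Mul(Rational(201798, 121), I, Pow(11, Rational(1, 2))))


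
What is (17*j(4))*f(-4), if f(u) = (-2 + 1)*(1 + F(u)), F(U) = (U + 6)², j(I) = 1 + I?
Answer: -425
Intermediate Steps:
F(U) = (6 + U)²
f(u) = -1 - (6 + u)² (f(u) = (-2 + 1)*(1 + (6 + u)²) = -(1 + (6 + u)²) = -1 - (6 + u)²)
(17*j(4))*f(-4) = (17*(1 + 4))*(-1 - (6 - 4)²) = (17*5)*(-1 - 1*2²) = 85*(-1 - 1*4) = 85*(-1 - 4) = 85*(-5) = -425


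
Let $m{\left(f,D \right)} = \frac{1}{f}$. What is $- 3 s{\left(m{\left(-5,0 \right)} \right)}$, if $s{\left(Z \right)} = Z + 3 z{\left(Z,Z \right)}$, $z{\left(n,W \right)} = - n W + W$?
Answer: $\frac{69}{25} \approx 2.76$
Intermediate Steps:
$z{\left(n,W \right)} = W - W n$ ($z{\left(n,W \right)} = - W n + W = W - W n$)
$s{\left(Z \right)} = Z + 3 Z \left(1 - Z\right)$
$- 3 s{\left(m{\left(-5,0 \right)} \right)} = - 3 \frac{4 - \frac{3}{-5}}{-5} = - 3 \left(- \frac{4 - - \frac{3}{5}}{5}\right) = - 3 \left(- \frac{4 + \frac{3}{5}}{5}\right) = - 3 \left(\left(- \frac{1}{5}\right) \frac{23}{5}\right) = \left(-3\right) \left(- \frac{23}{25}\right) = \frac{69}{25}$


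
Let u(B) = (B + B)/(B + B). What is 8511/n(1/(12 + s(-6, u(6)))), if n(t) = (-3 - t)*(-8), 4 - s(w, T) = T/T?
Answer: 127665/368 ≈ 346.92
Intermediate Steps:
u(B) = 1 (u(B) = (2*B)/((2*B)) = (2*B)*(1/(2*B)) = 1)
s(w, T) = 3 (s(w, T) = 4 - T/T = 4 - 1*1 = 4 - 1 = 3)
n(t) = 24 + 8*t
8511/n(1/(12 + s(-6, u(6)))) = 8511/(24 + 8/(12 + 3)) = 8511/(24 + 8/15) = 8511/(368/15) = 8511*(15/368) = 127665/368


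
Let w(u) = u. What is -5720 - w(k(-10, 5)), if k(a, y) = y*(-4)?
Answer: -5700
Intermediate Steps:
k(a, y) = -4*y
-5720 - w(k(-10, 5)) = -5720 - (-4)*5 = -5720 - 1*(-20) = -5720 + 20 = -5700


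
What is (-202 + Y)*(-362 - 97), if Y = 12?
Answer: 87210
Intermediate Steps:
(-202 + Y)*(-362 - 97) = (-202 + 12)*(-362 - 97) = -190*(-459) = 87210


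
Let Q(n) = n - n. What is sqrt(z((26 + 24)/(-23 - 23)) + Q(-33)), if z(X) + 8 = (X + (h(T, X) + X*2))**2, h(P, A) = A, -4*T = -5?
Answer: 2*sqrt(1442)/23 ≈ 3.3021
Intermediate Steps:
T = 5/4 (T = -1/4*(-5) = 5/4 ≈ 1.2500)
z(X) = -8 + 16*X**2 (z(X) = -8 + (X + (X + X*2))**2 = -8 + (X + (X + 2*X))**2 = -8 + (X + 3*X)**2 = -8 + (4*X)**2 = -8 + 16*X**2)
Q(n) = 0
sqrt(z((26 + 24)/(-23 - 23)) + Q(-33)) = sqrt((-8 + 16*((26 + 24)/(-23 - 23))**2) + 0) = sqrt((-8 + 16*(50/(-46))**2) + 0) = sqrt((-8 + 16*(50*(-1/46))**2) + 0) = sqrt((-8 + 16*(-25/23)**2) + 0) = sqrt((-8 + 16*(625/529)) + 0) = sqrt((-8 + 10000/529) + 0) = sqrt(5768/529 + 0) = sqrt(5768/529) = 2*sqrt(1442)/23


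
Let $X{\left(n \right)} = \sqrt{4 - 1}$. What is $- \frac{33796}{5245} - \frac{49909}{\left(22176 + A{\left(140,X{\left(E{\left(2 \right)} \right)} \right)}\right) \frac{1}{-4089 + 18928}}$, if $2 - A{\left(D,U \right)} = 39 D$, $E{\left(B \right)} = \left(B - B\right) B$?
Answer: $- \frac{3885010171023}{87685910} \approx -44306.0$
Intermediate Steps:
$E{\left(B \right)} = 0$ ($E{\left(B \right)} = 0 B = 0$)
$X{\left(n \right)} = \sqrt{3}$
$A{\left(D,U \right)} = 2 - 39 D$
$- \frac{33796}{5245} - \frac{49909}{\left(22176 + A{\left(140,X{\left(E{\left(2 \right)} \right)} \right)}\right) \frac{1}{-4089 + 18928}} = - \frac{33796}{5245} - \frac{49909}{\left(22176 + \left(2 - 5460\right)\right) \frac{1}{-4089 + 18928}} = \left(-33796\right) \frac{1}{5245} - \frac{49909}{\left(22176 + \left(2 - 5460\right)\right) \frac{1}{14839}} = - \frac{33796}{5245} - \frac{49909}{\left(22176 - 5458\right) \frac{1}{14839}} = - \frac{33796}{5245} - \frac{49909}{16718 \cdot \frac{1}{14839}} = - \frac{33796}{5245} - \frac{49909}{\frac{16718}{14839}} = - \frac{33796}{5245} - \frac{740599651}{16718} = - \frac{3885010171023}{87685910}$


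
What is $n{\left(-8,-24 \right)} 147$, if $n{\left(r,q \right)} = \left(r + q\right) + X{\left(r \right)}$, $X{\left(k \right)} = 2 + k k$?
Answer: $4998$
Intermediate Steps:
$X{\left(k \right)} = 2 + k^{2}$
$n{\left(r,q \right)} = 2 + q + r + r^{2}$ ($n{\left(r,q \right)} = \left(r + q\right) + \left(2 + r^{2}\right) = \left(q + r\right) + \left(2 + r^{2}\right) = 2 + q + r + r^{2}$)
$n{\left(-8,-24 \right)} 147 = \left(2 - 24 - 8 + \left(-8\right)^{2}\right) 147 = \left(2 - 24 - 8 + 64\right) 147 = 34 \cdot 147 = 4998$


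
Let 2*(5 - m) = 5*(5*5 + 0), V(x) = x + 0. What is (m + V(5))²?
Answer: 11025/4 ≈ 2756.3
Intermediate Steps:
V(x) = x
m = -115/2 (m = 5 - 5*(5*5 + 0)/2 = 5 - 5*(25 + 0)/2 = 5 - 5*25/2 = 5 - ½*125 = 5 - 125/2 = -115/2 ≈ -57.500)
(m + V(5))² = (-115/2 + 5)² = (-105/2)² = 11025/4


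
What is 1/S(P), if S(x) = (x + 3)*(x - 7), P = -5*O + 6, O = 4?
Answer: 1/231 ≈ 0.0043290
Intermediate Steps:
P = -14 (P = -5*4 + 6 = -20 + 6 = -14)
S(x) = (-7 + x)*(3 + x) (S(x) = (3 + x)*(-7 + x) = (-7 + x)*(3 + x))
1/S(P) = 1/(-21 + (-14)**2 - 4*(-14)) = 1/(-21 + 196 + 56) = 1/231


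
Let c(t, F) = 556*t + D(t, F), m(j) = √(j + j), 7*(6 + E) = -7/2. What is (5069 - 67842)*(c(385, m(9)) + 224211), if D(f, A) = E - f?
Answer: -54974019707/2 ≈ -2.7487e+10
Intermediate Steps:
E = -13/2 (E = -6 + (-7/2)/7 = -6 + (-7*½)/7 = -6 + (⅐)*(-7/2) = -6 - ½ = -13/2 ≈ -6.5000)
D(f, A) = -13/2 - f
m(j) = √2*√j (m(j) = √(2*j) = √2*√j)
c(t, F) = -13/2 + 555*t (c(t, F) = 556*t + (-13/2 - t) = -13/2 + 555*t)
(5069 - 67842)*(c(385, m(9)) + 224211) = (5069 - 67842)*((-13/2 + 555*385) + 224211) = -62773*((-13/2 + 213675) + 224211) = -62773*(427337/2 + 224211) = -62773*875759/2 = -54974019707/2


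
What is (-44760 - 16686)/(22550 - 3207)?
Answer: -61446/19343 ≈ -3.1767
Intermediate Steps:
(-44760 - 16686)/(22550 - 3207) = -61446/19343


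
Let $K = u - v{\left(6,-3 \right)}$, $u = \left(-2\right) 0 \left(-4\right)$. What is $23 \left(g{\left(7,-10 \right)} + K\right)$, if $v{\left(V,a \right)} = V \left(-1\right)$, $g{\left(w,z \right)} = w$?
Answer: $299$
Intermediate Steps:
$v{\left(V,a \right)} = - V$
$u = 0$ ($u = 0 \left(-4\right) = 0$)
$K = 6$ ($K = 0 - \left(-1\right) 6 = 0 - -6 = 0 + 6 = 6$)
$23 \left(g{\left(7,-10 \right)} + K\right) = 23 \left(7 + 6\right) = 23 \cdot 13 = 299$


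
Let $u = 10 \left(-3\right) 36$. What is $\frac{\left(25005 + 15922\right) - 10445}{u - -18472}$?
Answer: $\frac{15241}{8696} \approx 1.7526$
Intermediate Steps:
$u = -1080$ ($u = \left(-30\right) 36 = -1080$)
$\frac{\left(25005 + 15922\right) - 10445}{u - -18472} = \frac{\left(25005 + 15922\right) - 10445}{-1080 - -18472} = \frac{40927 - 10445}{-1080 + 18472} = \frac{30482}{17392} = 30482 \cdot \frac{1}{17392} = \frac{15241}{8696}$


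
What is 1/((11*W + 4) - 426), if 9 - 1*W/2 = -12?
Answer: 1/40 ≈ 0.025000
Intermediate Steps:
W = 42 (W = 18 - 2*(-12) = 18 + 24 = 42)
1/((11*W + 4) - 426) = 1/((11*42 + 4) - 426) = 1/((462 + 4) - 426) = 1/(466 - 426) = 1/40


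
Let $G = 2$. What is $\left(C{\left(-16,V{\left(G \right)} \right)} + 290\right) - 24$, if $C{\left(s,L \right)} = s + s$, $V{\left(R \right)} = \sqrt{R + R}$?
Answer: $234$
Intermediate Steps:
$V{\left(R \right)} = \sqrt{2} \sqrt{R}$ ($V{\left(R \right)} = \sqrt{2 R} = \sqrt{2} \sqrt{R}$)
$C{\left(s,L \right)} = 2 s$
$\left(C{\left(-16,V{\left(G \right)} \right)} + 290\right) - 24 = \left(2 \left(-16\right) + 290\right) - 24 = \left(-32 + 290\right) - 24 = 258 - 24 = 234$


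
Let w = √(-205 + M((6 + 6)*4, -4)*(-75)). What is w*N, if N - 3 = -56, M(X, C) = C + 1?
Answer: -106*√5 ≈ -237.02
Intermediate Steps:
M(X, C) = 1 + C
N = -53 (N = 3 - 56 = -53)
w = 2*√5 (w = √(-205 + (1 - 4)*(-75)) = √(-205 - 3*(-75)) = √(-205 + 225) = √20 = 2*√5 ≈ 4.4721)
w*N = (2*√5)*(-53) = -106*√5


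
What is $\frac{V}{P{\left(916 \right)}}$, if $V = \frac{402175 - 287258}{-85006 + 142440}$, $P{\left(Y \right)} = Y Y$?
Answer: $\frac{114917}{48190342304} \approx 2.3846 \cdot 10^{-6}$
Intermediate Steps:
$P{\left(Y \right)} = Y^{2}$
$V = \frac{114917}{57434} \approx 2.0009$
$\frac{V}{P{\left(916 \right)}} = \frac{114917}{57434 \cdot 916^{2}} = \frac{114917}{57434 \cdot 839056} = \frac{114917}{57434} \cdot \frac{1}{839056} = \frac{114917}{48190342304}$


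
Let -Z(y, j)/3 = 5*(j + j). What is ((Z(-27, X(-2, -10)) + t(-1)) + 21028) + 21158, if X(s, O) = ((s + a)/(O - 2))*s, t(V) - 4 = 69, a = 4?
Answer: 42249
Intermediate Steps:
t(V) = 73 (t(V) = 4 + 69 = 73)
X(s, O) = s*(4 + s)/(-2 + O) (X(s, O) = ((s + 4)/(O - 2))*s = ((4 + s)/(-2 + O))*s = s*(4 + s)/(-2 + O))
Z(y, j) = -30*j (Z(y, j) = -15*(j + j) = -15*2*j = -30*j)
((Z(-27, X(-2, -10)) + t(-1)) + 21028) + 21158 = ((-(-60)*(4 - 2)/(-2 - 10) + 73) + 21028) + 21158 = ((-(-60)*2/(-12) + 73) + 21028) + 21158 = ((-(-60)*(-1)*2/12 + 73) + 21028) + 21158 = ((-30*⅓ + 73) + 21028) + 21158 = ((-10 + 73) + 21028) + 21158 = (63 + 21028) + 21158 = 21091 + 21158 = 42249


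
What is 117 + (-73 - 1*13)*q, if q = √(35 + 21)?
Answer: 117 - 172*√14 ≈ -526.57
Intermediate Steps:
q = 2*√14 (q = √56 = 2*√14 ≈ 7.4833)
117 + (-73 - 1*13)*q = 117 + (-73 - 1*13)*(2*√14) = 117 + (-73 - 13)*(2*√14) = 117 - 172*√14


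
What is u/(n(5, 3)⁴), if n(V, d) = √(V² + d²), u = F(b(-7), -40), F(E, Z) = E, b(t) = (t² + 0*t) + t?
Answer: 21/578 ≈ 0.036332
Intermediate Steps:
b(t) = t + t² (b(t) = (t² + 0) + t = t² + t = t + t²)
u = 42 (u = -7*(1 - 7) = -7*(-6) = 42)
u/(n(5, 3)⁴) = 42/((√(5² + 3²))⁴) = 42/((√(25 + 9))⁴) = 42/((√34)⁴) = 42/1156 = 42*(1/1156) = 21/578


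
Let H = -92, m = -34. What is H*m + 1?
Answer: 3129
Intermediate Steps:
H*m + 1 = -92*(-34) + 1 = 3128 + 1 = 3129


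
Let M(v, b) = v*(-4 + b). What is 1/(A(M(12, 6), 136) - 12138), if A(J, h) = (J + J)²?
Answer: -1/9834 ≈ -0.00010169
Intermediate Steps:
A(J, h) = 4*J² (A(J, h) = (2*J)² = 4*J²)
1/(A(M(12, 6), 136) - 12138) = 1/(4*(12*(-4 + 6))² - 12138) = 1/(4*(12*2)² - 12138) = 1/(4*24² - 12138) = 1/(4*576 - 12138) = 1/(2304 - 12138) = 1/(-9834) = -1/9834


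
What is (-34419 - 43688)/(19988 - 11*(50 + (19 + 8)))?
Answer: -78107/19141 ≈ -4.0806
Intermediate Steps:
(-34419 - 43688)/(19988 - 11*(50 + (19 + 8))) = -78107/(19988 - 11*(50 + 27)) = -78107/(19988 - 11*77) = -78107/(19988 - 847) = -78107/19141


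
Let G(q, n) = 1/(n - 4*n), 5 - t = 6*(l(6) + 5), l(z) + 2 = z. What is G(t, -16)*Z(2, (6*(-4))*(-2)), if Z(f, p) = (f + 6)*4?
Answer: 2/3 ≈ 0.66667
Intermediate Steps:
l(z) = -2 + z
t = -49 (t = 5 - 6*((-2 + 6) + 5) = 5 - 6*(4 + 5) = 5 - 6*9 = 5 - 1*54 = 5 - 54 = -49)
Z(f, p) = 24 + 4*f (Z(f, p) = (6 + f)*4 = 24 + 4*f)
G(q, n) = -1/(3*n) (G(q, n) = 1/(-3*n) = -1/(3*n))
G(t, -16)*Z(2, (6*(-4))*(-2)) = (-1/3/(-16))*(24 + 4*2) = (-1/3*(-1/16))*(24 + 8) = (1/48)*32 = 2/3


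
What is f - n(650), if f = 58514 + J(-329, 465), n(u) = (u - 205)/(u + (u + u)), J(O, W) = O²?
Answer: 65034361/390 ≈ 1.6675e+5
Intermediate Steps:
n(u) = (-205 + u)/(3*u) (n(u) = (-205 + u)/(u + 2*u) = (-205 + u)/((3*u)) = (-205 + u)*(1/(3*u)) = (-205 + u)/(3*u))
f = 166755 (f = 58514 + (-329)² = 58514 + 108241 = 166755)
f - n(650) = 166755 - (-205 + 650)/(3*650) = 166755 - 445/(3*650) = 166755 - 1*89/390 = 166755 - 89/390 = 65034361/390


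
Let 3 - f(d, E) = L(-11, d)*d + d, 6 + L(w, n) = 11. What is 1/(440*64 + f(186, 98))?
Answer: 1/27047 ≈ 3.6973e-5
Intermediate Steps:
L(w, n) = 5 (L(w, n) = -6 + 11 = 5)
f(d, E) = 3 - 6*d (f(d, E) = 3 - (5*d + d) = 3 - 6*d)
1/(440*64 + f(186, 98)) = 1/(440*64 + (3 - 6*186)) = 1/(28160 + (3 - 1116)) = 1/(28160 - 1113) = 1/27047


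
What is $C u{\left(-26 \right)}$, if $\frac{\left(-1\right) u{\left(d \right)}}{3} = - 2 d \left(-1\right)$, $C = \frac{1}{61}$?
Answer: $\frac{156}{61} \approx 2.5574$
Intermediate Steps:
$C = \frac{1}{61} \approx 0.016393$
$u{\left(d \right)} = - 6 d$ ($u{\left(d \right)} = - 3 - 2 d \left(-1\right) = - 3 \cdot 2 d = - 6 d$)
$C u{\left(-26 \right)} = \frac{\left(-6\right) \left(-26\right)}{61} = \frac{1}{61} \cdot 156 = \frac{156}{61}$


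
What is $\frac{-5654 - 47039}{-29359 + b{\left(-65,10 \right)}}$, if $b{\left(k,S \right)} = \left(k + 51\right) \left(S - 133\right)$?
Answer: $\frac{1817}{953} \approx 1.9066$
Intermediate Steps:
$b{\left(k,S \right)} = \left(-133 + S\right) \left(51 + k\right)$ ($b{\left(k,S \right)} = \left(51 + k\right) \left(-133 + S\right) = \left(-133 + S\right) \left(51 + k\right)$)
$\frac{-5654 - 47039}{-29359 + b{\left(-65,10 \right)}} = \frac{-5654 - 47039}{-29359 + \left(-6783 - -8645 + 51 \cdot 10 + 10 \left(-65\right)\right)} = - \frac{52693}{-29359 + \left(-6783 + 8645 + 510 - 650\right)} = - \frac{52693}{-29359 + 1722} = - \frac{52693}{-27637} = \left(-52693\right) \left(- \frac{1}{27637}\right) = \frac{1817}{953}$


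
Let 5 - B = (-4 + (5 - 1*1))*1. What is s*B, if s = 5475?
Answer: 27375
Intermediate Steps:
B = 5 (B = 5 - (-4 + (5 - 1*1)) = 5 - (-4 + (5 - 1)) = 5 - (-4 + 4) = 5 - 0 = 5 - 1*0 = 5 + 0 = 5)
s*B = 5475*5 = 27375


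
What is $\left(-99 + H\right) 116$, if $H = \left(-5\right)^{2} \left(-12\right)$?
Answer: $-46284$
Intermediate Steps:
$H = -300$ ($H = 25 \left(-12\right) = -300$)
$\left(-99 + H\right) 116 = \left(-99 - 300\right) 116 = \left(-399\right) 116 = -46284$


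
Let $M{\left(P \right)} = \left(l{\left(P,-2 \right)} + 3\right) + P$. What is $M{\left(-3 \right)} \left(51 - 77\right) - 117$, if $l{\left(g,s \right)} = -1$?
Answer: $-91$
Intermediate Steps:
$M{\left(P \right)} = 2 + P$ ($M{\left(P \right)} = \left(-1 + 3\right) + P = 2 + P$)
$M{\left(-3 \right)} \left(51 - 77\right) - 117 = \left(2 - 3\right) \left(51 - 77\right) - 117 = \left(-1\right) \left(-26\right) - 117 = 26 - 117 = -91$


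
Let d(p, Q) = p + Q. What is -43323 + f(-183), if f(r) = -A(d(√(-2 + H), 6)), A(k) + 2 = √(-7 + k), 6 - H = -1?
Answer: -43321 - √(-1 + √5) ≈ -43322.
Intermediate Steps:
H = 7 (H = 6 - 1*(-1) = 6 + 1 = 7)
d(p, Q) = Q + p
A(k) = -2 + √(-7 + k)
f(r) = 2 - √(-1 + √5) (f(r) = -(-2 + √(-7 + (6 + √(-2 + 7)))) = -(-2 + √(-7 + (6 + √5))) = -(-2 + √(-1 + √5)) = 2 - √(-1 + √5))
-43323 + f(-183) = -43323 + (2 - √(-1 + √5)) = -43321 - √(-1 + √5)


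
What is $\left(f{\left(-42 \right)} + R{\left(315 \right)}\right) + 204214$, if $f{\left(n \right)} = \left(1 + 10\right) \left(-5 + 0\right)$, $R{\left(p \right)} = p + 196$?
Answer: $204670$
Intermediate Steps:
$R{\left(p \right)} = 196 + p$
$f{\left(n \right)} = -55$ ($f{\left(n \right)} = 11 \left(-5\right) = -55$)
$\left(f{\left(-42 \right)} + R{\left(315 \right)}\right) + 204214 = \left(-55 + \left(196 + 315\right)\right) + 204214 = \left(-55 + 511\right) + 204214 = 456 + 204214 = 204670$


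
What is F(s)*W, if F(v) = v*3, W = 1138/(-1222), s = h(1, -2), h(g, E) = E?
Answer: 3414/611 ≈ 5.5876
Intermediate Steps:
s = -2
W = -569/611 (W = 1138*(-1/1222) = -569/611 ≈ -0.93126)
F(v) = 3*v
F(s)*W = (3*(-2))*(-569/611) = -6*(-569/611) = 3414/611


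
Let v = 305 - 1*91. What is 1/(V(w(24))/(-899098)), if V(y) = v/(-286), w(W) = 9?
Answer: 128571014/107 ≈ 1.2016e+6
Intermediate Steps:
v = 214 (v = 305 - 91 = 214)
V(y) = -107/143 (V(y) = 214/(-286) = 214*(-1/286) = -107/143)
1/(V(w(24))/(-899098)) = 1/(-107/143/(-899098)) = 1/(-107/143*(-1/899098)) = 1/(107/128571014) = 128571014/107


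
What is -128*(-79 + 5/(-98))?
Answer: 495808/49 ≈ 10119.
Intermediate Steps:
-128*(-79 + 5/(-98)) = -128*(-79 + 5*(-1/98)) = -128*(-79 - 5/98) = -128*(-7747/98) = 495808/49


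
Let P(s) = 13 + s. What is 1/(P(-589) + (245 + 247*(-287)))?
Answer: -1/71220 ≈ -1.4041e-5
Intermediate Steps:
1/(P(-589) + (245 + 247*(-287))) = 1/((13 - 589) + (245 + 247*(-287))) = 1/(-576 + (245 - 70889)) = 1/(-576 - 70644) = 1/(-71220) = -1/71220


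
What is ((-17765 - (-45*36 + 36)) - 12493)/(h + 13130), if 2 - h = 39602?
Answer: 14337/13235 ≈ 1.0833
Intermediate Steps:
h = -39600 (h = 2 - 1*39602 = 2 - 39602 = -39600)
((-17765 - (-45*36 + 36)) - 12493)/(h + 13130) = ((-17765 - (-45*36 + 36)) - 12493)/(-39600 + 13130) = ((-17765 - (-1620 + 36)) - 12493)/(-26470) = ((-17765 - 1*(-1584)) - 12493)*(-1/26470) = ((-17765 + 1584) - 12493)*(-1/26470) = (-16181 - 12493)*(-1/26470) = -28674*(-1/26470) = 14337/13235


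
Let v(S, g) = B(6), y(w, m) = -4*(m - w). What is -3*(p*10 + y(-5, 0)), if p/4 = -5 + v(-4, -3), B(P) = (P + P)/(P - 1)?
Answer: 372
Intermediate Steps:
y(w, m) = -4*m + 4*w
B(P) = 2*P/(-1 + P) (B(P) = (2*P)/(-1 + P) = 2*P/(-1 + P))
v(S, g) = 12/5 (v(S, g) = 2*6/(-1 + 6) = 2*6/5 = 2*6*(1/5) = 12/5)
p = -52/5 (p = 4*(-5 + 12/5) = 4*(-13/5) = -52/5 ≈ -10.400)
-3*(p*10 + y(-5, 0)) = -3*(-52/5*10 + (-4*0 + 4*(-5))) = -3*(-104 + (0 - 20)) = -3*(-104 - 20) = -3*(-124) = 372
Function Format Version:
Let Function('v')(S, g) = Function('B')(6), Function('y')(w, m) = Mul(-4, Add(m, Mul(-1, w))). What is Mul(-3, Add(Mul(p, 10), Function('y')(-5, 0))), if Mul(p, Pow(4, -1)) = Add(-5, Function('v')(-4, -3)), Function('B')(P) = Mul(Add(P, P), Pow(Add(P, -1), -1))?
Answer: 372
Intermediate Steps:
Function('y')(w, m) = Add(Mul(-4, m), Mul(4, w))
Function('B')(P) = Mul(2, P, Pow(Add(-1, P), -1)) (Function('B')(P) = Mul(Mul(2, P), Pow(Add(-1, P), -1)) = Mul(2, P, Pow(Add(-1, P), -1)))
Function('v')(S, g) = Rational(12, 5) (Function('v')(S, g) = Mul(2, 6, Pow(Add(-1, 6), -1)) = Mul(2, 6, Pow(5, -1)) = Mul(2, 6, Rational(1, 5)) = Rational(12, 5))
p = Rational(-52, 5) (p = Mul(4, Add(-5, Rational(12, 5))) = Mul(4, Rational(-13, 5)) = Rational(-52, 5) ≈ -10.400)
Mul(-3, Add(Mul(p, 10), Function('y')(-5, 0))) = Mul(-3, Add(Mul(Rational(-52, 5), 10), Add(Mul(-4, 0), Mul(4, -5)))) = Mul(-3, Add(-104, Add(0, -20))) = Mul(-3, Add(-104, -20)) = Mul(-3, -124) = 372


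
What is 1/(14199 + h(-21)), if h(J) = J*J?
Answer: 1/14640 ≈ 6.8306e-5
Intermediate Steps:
h(J) = J**2
1/(14199 + h(-21)) = 1/(14199 + (-21)**2) = 1/(14199 + 441) = 1/14640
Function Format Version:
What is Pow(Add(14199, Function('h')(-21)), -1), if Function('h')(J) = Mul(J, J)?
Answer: Rational(1, 14640) ≈ 6.8306e-5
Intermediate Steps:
Function('h')(J) = Pow(J, 2)
Pow(Add(14199, Function('h')(-21)), -1) = Pow(Add(14199, Pow(-21, 2)), -1) = Pow(Add(14199, 441), -1) = Pow(14640, -1) = Rational(1, 14640)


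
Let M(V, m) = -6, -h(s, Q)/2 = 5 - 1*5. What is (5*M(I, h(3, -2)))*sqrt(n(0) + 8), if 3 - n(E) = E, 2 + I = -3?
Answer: -30*sqrt(11) ≈ -99.499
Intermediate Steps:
I = -5 (I = -2 - 3 = -5)
n(E) = 3 - E
h(s, Q) = 0 (h(s, Q) = -2*(5 - 1*5) = -2*(5 - 5) = -2*0 = 0)
(5*M(I, h(3, -2)))*sqrt(n(0) + 8) = (5*(-6))*sqrt((3 - 1*0) + 8) = -30*sqrt((3 + 0) + 8) = -30*sqrt(3 + 8) = -30*sqrt(11)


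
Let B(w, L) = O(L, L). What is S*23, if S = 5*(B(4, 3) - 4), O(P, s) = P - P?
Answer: -460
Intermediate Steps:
O(P, s) = 0
B(w, L) = 0
S = -20 (S = 5*(0 - 4) = 5*(-4) = -20)
S*23 = -20*23 = -460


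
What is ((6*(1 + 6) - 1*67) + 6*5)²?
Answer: 25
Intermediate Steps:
((6*(1 + 6) - 1*67) + 6*5)² = ((6*7 - 67) + 30)² = ((42 - 67) + 30)² = (-25 + 30)² = 5² = 25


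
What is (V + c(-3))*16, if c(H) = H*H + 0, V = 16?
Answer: 400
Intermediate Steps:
c(H) = H² (c(H) = H² + 0 = H²)
(V + c(-3))*16 = (16 + (-3)²)*16 = (16 + 9)*16 = 25*16 = 400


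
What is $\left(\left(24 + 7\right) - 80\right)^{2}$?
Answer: $2401$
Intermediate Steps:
$\left(\left(24 + 7\right) - 80\right)^{2} = \left(31 - 80\right)^{2} = \left(-49\right)^{2} = 2401$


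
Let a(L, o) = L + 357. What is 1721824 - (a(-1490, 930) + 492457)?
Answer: 1230500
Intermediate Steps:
a(L, o) = 357 + L
1721824 - (a(-1490, 930) + 492457) = 1721824 - ((357 - 1490) + 492457) = 1721824 - (-1133 + 492457) = 1721824 - 1*491324 = 1721824 - 491324 = 1230500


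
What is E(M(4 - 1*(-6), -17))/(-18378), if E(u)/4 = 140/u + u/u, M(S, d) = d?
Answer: 82/52071 ≈ 0.0015748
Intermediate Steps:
E(u) = 4 + 560/u (E(u) = 4*(140/u + u/u) = 4*(140/u + 1) = 4*(1 + 140/u) = 4 + 560/u)
E(M(4 - 1*(-6), -17))/(-18378) = (4 + 560/(-17))/(-18378) = (4 + 560*(-1/17))*(-1/18378) = (4 - 560/17)*(-1/18378) = -492/17*(-1/18378) = 82/52071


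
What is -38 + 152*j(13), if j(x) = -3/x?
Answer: -950/13 ≈ -73.077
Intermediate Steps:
-38 + 152*j(13) = -38 + 152*(-3/13) = -38 - 456/13 = -950/13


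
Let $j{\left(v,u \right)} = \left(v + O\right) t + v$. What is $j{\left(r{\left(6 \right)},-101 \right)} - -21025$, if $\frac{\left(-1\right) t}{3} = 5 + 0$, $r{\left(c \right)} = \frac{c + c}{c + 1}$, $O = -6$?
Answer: $21091$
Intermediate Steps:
$r{\left(c \right)} = \frac{2 c}{1 + c}$
$t = -15$ ($t = - 3 \left(5 + 0\right) = \left(-3\right) 5 = -15$)
$j{\left(v,u \right)} = 90 - 14 v$ ($j{\left(v,u \right)} = \left(v - 6\right) \left(-15\right) + v = \left(-6 + v\right) \left(-15\right) + v = \left(90 - 15 v\right) + v = 90 - 14 v$)
$j{\left(r{\left(6 \right)},-101 \right)} - -21025 = \left(90 - 14 \cdot 2 \cdot 6 \frac{1}{1 + 6}\right) - -21025 = \left(90 - 14 \cdot 2 \cdot 6 \cdot \frac{1}{7}\right) + 21025 = \left(90 - 24\right) + 21025 = 66 + 21025 = 21091$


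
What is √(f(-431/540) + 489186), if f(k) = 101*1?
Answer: √489287 ≈ 699.49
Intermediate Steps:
f(k) = 101
√(f(-431/540) + 489186) = √(101 + 489186) = √489287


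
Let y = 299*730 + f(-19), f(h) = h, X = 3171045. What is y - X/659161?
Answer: 143859376366/659161 ≈ 2.1825e+5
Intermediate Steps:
y = 218251 (y = 299*730 - 19 = 218270 - 19 = 218251)
y - X/659161 = 218251 - 3171045/659161 = 143859376366/659161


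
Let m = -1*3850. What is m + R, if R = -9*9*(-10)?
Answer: -3040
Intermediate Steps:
R = 810 (R = -81*(-10) = 810)
m = -3850
m + R = -3850 + 810 = -3040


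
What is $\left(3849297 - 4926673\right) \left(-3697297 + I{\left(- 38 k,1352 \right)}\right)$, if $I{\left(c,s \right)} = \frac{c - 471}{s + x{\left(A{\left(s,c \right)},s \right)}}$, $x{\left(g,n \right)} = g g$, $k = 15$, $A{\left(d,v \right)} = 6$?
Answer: $3983379860704$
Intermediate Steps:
$x{\left(g,n \right)} = g^{2}$
$I{\left(c,s \right)} = \frac{-471 + c}{36 + s}$ ($I{\left(c,s \right)} = \frac{c - 471}{s + 6^{2}} = \frac{-471 + c}{s + 36} = \frac{-471 + c}{36 + s}$)
$\left(3849297 - 4926673\right) \left(-3697297 + I{\left(- 38 k,1352 \right)}\right) = \left(3849297 - 4926673\right) \left(-3697297 + \frac{-471 - 570}{36 + 1352}\right) = - 1077376 \left(-3697297 + \frac{-471 - 570}{1388}\right) = - 1077376 \left(-3697297 + \frac{1}{1388} \left(-1041\right)\right) = - 1077376 \left(-3697297 - \frac{3}{4}\right) = \left(-1077376\right) \left(- \frac{14789191}{4}\right) = 3983379860704$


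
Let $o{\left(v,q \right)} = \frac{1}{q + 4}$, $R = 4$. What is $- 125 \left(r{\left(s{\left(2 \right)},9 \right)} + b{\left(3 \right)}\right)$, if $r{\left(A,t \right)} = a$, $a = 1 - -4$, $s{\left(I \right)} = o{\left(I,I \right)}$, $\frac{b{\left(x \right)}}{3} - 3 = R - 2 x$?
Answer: $-1000$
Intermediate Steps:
$o{\left(v,q \right)} = \frac{1}{4 + q}$
$b{\left(x \right)} = 21 - 6 x$ ($b{\left(x \right)} = 9 + 3 \left(4 - 2 x\right) = 9 - \left(-12 + 6 x\right) = 21 - 6 x$)
$s{\left(I \right)} = \frac{1}{4 + I}$
$a = 5$ ($a = 1 + 4 = 5$)
$r{\left(A,t \right)} = 5$
$- 125 \left(r{\left(s{\left(2 \right)},9 \right)} + b{\left(3 \right)}\right) = - 125 \left(5 + \left(21 - 18\right)\right) = - 125 \left(5 + 3\right) = \left(-125\right) 8 = -1000$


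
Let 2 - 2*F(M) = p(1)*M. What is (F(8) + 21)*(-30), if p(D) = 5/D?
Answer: -60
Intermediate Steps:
F(M) = 1 - 5*M/2 (F(M) = 1 - 5/1*M/2 = 1 - 5*1*M/2 = 1 - 5*M/2)
(F(8) + 21)*(-30) = ((1 - 5/2*8) + 21)*(-30) = ((1 - 20) + 21)*(-30) = (-19 + 21)*(-30) = 2*(-30) = -60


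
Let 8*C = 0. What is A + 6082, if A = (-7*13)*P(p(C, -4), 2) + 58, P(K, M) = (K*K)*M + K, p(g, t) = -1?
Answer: 6049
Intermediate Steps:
C = 0 (C = (1/8)*0 = 0)
P(K, M) = K + M*K**2 (P(K, M) = K**2*M + K = M*K**2 + K = K + M*K**2)
A = -33 (A = (-7*13)*(-(1 - 1*2)) + 58 = -(-91)*(1 - 2) + 58 = -(-91)*(-1) + 58 = -91*1 + 58 = -91 + 58 = -33)
A + 6082 = -33 + 6082 = 6049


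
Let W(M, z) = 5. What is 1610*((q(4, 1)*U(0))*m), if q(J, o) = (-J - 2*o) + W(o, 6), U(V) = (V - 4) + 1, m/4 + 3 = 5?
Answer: 38640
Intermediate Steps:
m = 8 (m = -12 + 4*5 = -12 + 20 = 8)
U(V) = -3 + V (U(V) = (-4 + V) + 1 = -3 + V)
q(J, o) = 5 - J - 2*o (q(J, o) = (-J - 2*o) + 5 = 5 - J - 2*o)
1610*((q(4, 1)*U(0))*m) = 1610*(((5 - 1*4 - 2*1)*(-3 + 0))*8) = 1610*(((5 - 4 - 2)*(-3))*8) = 1610*(-1*(-3)*8) = 1610*(3*8) = 1610*24 = 38640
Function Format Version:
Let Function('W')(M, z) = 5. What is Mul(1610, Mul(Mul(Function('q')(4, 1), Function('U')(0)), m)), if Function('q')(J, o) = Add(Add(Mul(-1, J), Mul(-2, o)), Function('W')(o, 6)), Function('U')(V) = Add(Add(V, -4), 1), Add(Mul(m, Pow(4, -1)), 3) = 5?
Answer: 38640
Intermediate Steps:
m = 8 (m = Add(-12, Mul(4, 5)) = Add(-12, 20) = 8)
Function('U')(V) = Add(-3, V) (Function('U')(V) = Add(Add(-4, V), 1) = Add(-3, V))
Function('q')(J, o) = Add(5, Mul(-1, J), Mul(-2, o)) (Function('q')(J, o) = Add(Add(Mul(-1, J), Mul(-2, o)), 5) = Add(5, Mul(-1, J), Mul(-2, o)))
Mul(1610, Mul(Mul(Function('q')(4, 1), Function('U')(0)), m)) = Mul(1610, Mul(Mul(Add(5, Mul(-1, 4), Mul(-2, 1)), Add(-3, 0)), 8)) = Mul(1610, Mul(Mul(Add(5, -4, -2), -3), 8)) = Mul(1610, Mul(Mul(-1, -3), 8)) = Mul(1610, Mul(3, 8)) = Mul(1610, 24) = 38640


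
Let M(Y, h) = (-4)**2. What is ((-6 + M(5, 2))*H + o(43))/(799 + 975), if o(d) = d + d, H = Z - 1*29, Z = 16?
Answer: -22/887 ≈ -0.024803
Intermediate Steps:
H = -13 (H = 16 - 1*29 = 16 - 29 = -13)
o(d) = 2*d
M(Y, h) = 16
((-6 + M(5, 2))*H + o(43))/(799 + 975) = ((-6 + 16)*(-13) + 2*43)/(799 + 975) = (10*(-13) + 86)/1774 = (-130 + 86)*(1/1774) = -44*1/1774 = -22/887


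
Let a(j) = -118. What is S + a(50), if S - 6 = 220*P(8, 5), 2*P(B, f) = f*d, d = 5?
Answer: 2638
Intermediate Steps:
P(B, f) = 5*f/2 (P(B, f) = (f*5)/2 = (5*f)/2 = 5*f/2)
S = 2756 (S = 6 + 220*((5/2)*5) = 6 + 220*(25/2) = 6 + 2750 = 2756)
S + a(50) = 2756 - 118 = 2638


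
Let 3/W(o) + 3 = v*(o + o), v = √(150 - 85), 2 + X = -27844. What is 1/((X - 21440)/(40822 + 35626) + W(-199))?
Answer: -9698581994266448/6252650936703539 + 1744522566144*√65/6252650936703539 ≈ -1.5489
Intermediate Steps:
X = -27846 (X = -2 - 27844 = -27846)
v = √65 ≈ 8.0623
W(o) = 3/(-3 + 2*o*√65) (W(o) = 3/(-3 + √65*(o + o)) = 3/(-3 + √65*(2*o)) = 3/(-3 + 2*o*√65))
1/((X - 21440)/(40822 + 35626) + W(-199)) = 1/((-27846 - 21440)/(40822 + 35626) + 3/(-3 + 2*(-199)*√65)) = 1/(-49286/76448 + 3/(-3 - 398*√65)) = 1/(-49286*1/76448 + 3/(-3 - 398*√65)) = 1/(-24643/38224 + 3/(-3 - 398*√65))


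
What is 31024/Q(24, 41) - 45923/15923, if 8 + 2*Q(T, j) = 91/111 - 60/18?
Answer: -36573505295/6194047 ≈ -5904.6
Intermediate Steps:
Q(T, j) = -389/74 (Q(T, j) = -4 + (91/111 - 60/18)/2 = -4 + (91*(1/111) - 60*1/18)/2 = -4 + (91/111 - 10/3)/2 = -4 + (1/2)*(-93/37) = -4 - 93/74 = -389/74)
31024/Q(24, 41) - 45923/15923 = 31024/(-389/74) - 45923/15923 = 31024*(-74/389) - 45923*1/15923 = -2295776/389 - 45923/15923 = -36573505295/6194047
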